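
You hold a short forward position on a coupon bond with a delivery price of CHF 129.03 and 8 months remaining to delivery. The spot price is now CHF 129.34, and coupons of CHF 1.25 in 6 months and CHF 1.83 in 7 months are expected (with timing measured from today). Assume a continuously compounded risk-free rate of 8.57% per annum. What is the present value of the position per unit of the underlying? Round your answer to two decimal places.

-CHF 4.54

PV(remaining coupons) I = 1.25·e^(−0.0857·6/12) + 1.83·e^(−0.0857·7/12) = 2.9383
Current forward F = (S − I)·e^(rT) = (129.34 − 2.9383)·e^(0.0857·8/12) = 126.4017 × 1.058797 = 133.8337
Value (long) = (F − K)·e^(−rT) = (133.8337 − 129.03) × 0.944468 = 4.5369
Short position value = −(long value) = -CHF 4.54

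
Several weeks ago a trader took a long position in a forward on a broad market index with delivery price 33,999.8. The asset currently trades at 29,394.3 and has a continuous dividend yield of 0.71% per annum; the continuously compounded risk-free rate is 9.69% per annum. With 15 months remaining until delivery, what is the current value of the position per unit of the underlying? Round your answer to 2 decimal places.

Current fair forward for the remaining 15 months: F = S·e^((r − q)·T), (r − q) = 0.0969 − 0.0071 = 0.0898
F = 29394.3 · e^(0.0898 × 15/12) = 29394.3 × 1.11879252 = 32886.1230
Value of long forward = (F − K)·e^(−rT) = (32886.1230 − 33999.8) · e^(−0.0969·15/12)
= -1113.6770 × 0.88592321 = -986.63

-986.63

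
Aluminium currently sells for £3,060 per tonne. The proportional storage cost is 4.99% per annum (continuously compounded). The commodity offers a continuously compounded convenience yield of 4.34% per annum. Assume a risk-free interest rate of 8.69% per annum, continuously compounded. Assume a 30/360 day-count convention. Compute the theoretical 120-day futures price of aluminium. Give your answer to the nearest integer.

£3,157 per tonne

Net carry = r + u − y = 0.0869 + 0.0499 − 0.0434 = 0.0934
F = S·e^((r+u−y)T) = 3060 · e^(0.0934 × 120/360) = 3060 · e^0.031133
= 3060 × 1.031623 = £3,157 per tonne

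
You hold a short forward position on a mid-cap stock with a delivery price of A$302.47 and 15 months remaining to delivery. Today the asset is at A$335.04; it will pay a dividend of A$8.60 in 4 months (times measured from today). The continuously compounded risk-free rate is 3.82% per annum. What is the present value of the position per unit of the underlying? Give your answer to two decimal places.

PV(remaining dividends) I = 8.60·e^(−0.0382·4/12) = 8.4912
Current forward F = (S − I)·e^(rT) = (335.04 − 8.4912)·e^(0.0382·15/12) = 326.5488 × 1.048908 = 342.5196
Value (long) = (F − K)·e^(−rT) = (342.5196 − 302.47) × 0.953372 = 38.1822
Short position value = −(long value) = -A$38.18

-A$38.18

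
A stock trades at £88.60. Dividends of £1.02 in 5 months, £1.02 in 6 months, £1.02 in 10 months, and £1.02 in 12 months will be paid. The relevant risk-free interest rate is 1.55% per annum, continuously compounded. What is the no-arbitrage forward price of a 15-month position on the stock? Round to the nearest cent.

PV(dividends) I = 1.02·e^(−0.0155·5/12) + 1.02·e^(−0.0155·6/12) + 1.02·e^(−0.0155·10/12) + 1.02·e^(−0.0155·12/12)
I = 1.0134 + 1.0121 + 1.0069 + 1.0043 = 4.0367
F = (S − I)·e^(rT) = (88.60 − 4.0367) · e^(0.0155·15/12)
= 84.5633 · e^0.019375 = 84.5633 × 1.019564 = £86.22

£86.22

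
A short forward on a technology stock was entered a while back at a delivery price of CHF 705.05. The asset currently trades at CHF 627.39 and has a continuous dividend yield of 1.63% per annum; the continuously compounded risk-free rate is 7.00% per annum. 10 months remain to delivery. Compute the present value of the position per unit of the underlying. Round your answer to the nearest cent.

Current fair forward for the remaining 10 months: F = S·e^((r − q)·T), (r − q) = 0.0700 − 0.0163 = 0.0537
F = 627.39 · e^(0.0537 × 10/12) = 627.39 × 1.045766 = 656.1031
Value of long forward = (F − K)·e^(−rT) = (656.1031 − 705.05) · e^(−0.0700·10/12)
= -48.9469 × 0.943335 = -46.17
Short position value = −(long value) = CHF 46.17

CHF 46.17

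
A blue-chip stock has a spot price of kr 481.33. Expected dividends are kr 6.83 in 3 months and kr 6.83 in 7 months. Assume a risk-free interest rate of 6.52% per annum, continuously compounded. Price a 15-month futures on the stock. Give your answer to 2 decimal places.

PV(dividends) I = 6.83·e^(−0.0652·3/12) + 6.83·e^(−0.0652·7/12)
I = 6.7196 + 6.5751 = 13.2947
F = (S − I)·e^(rT) = (481.33 − 13.2947) · e^(0.0652·15/12)
= 468.0353 · e^0.081500 = 468.0353 × 1.084913 = kr 507.78

kr 507.78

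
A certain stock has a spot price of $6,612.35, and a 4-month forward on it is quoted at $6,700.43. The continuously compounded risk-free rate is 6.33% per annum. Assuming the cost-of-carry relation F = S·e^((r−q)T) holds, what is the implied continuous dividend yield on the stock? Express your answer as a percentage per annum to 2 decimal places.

From F = S·e^((r−q)T): (r − q) = ln(F/S)/T
ln(6700.43/6612.35) = ln(1.013321) = 0.013233
(r − q) = 0.013233 / (4/12) = 0.039699
q = r − ln(F/S)/T = 0.0633 − 0.039699 = 0.023601
q = 2.36%

2.36%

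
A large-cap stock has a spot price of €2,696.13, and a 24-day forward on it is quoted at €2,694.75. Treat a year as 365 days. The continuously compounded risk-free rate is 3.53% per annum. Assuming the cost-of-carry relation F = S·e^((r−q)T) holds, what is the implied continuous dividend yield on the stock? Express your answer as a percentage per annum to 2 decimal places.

4.31%

From F = S·e^((r−q)T): (r − q) = ln(F/S)/T
ln(2694.75/2696.13) = ln(0.999488) = -0.000512
(r − q) = -0.000512 / (24/365) = -0.007787
q = r − ln(F/S)/T = 0.0353 + 0.007787 = 0.043087
q = 4.31%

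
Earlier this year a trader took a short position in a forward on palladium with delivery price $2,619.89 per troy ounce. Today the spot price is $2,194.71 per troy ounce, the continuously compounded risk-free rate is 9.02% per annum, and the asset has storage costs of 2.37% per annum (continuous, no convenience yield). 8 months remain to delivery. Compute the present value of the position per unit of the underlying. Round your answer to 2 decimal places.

$237.33 per troy ounce

Current fair forward for the remaining 8 months: F = S·e^((r + u)·T), (r + u) = 0.0902 + 0.0237 = 0.1139
F = 2194.71 · e^(0.1139 × 8/12) = 2194.71 × 1.07889065 = 2367.8521
Value of long forward = (F − K)·e^(−rT) = (2367.8521 − 2619.89) · e^(−0.0902·8/12)
= -252.0379 × 0.94163897 = -237.33
Short position value = −(long value) = $237.33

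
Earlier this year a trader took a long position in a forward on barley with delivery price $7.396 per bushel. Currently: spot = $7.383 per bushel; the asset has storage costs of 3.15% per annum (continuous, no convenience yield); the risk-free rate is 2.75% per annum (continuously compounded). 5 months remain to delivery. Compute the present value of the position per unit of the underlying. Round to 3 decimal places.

$0.169 per bushel

Current fair forward for the remaining 5 months: F = S·e^((r + u)·T), (r + u) = 0.0275 + 0.0315 = 0.0590
F = 7.383 · e^(0.0590 × 5/12) = 7.383 × 1.024888 = 7.5667
Value of long forward = (F − K)·e^(−rT) = (7.5667 − 7.396) · e^(−0.0275·5/12)
= 0.1707 × 0.988607 = 0.169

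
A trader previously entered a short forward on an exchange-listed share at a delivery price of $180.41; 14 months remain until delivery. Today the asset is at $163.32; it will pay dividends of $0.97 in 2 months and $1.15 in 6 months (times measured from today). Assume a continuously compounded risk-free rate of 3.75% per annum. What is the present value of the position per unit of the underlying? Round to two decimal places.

PV(remaining dividends) I = 0.97·e^(−0.0375·2/12) + 1.15·e^(−0.0375·6/12) = 2.0926
Current forward F = (S − I)·e^(rT) = (163.32 − 2.0926)·e^(0.0375·14/12) = 161.2274 × 1.044721 = 168.4377
Value (long) = (F − K)·e^(−rT) = (168.4377 − 180.41) × 0.957193 = -11.4598
Short position value = −(long value) = $11.46

$11.46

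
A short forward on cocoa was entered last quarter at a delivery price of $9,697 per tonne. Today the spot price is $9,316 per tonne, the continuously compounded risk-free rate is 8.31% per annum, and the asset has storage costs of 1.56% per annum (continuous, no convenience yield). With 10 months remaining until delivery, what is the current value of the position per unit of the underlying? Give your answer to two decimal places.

-$389.69 per tonne

Current fair forward for the remaining 10 months: F = S·e^((r + u)·T), (r + u) = 0.0831 + 0.0156 = 0.0987
F = 9316 · e^(0.0987 × 10/12) = 9316 × 1.08572721 = 10114.6347
Value of long forward = (F − K)·e^(−rT) = (10114.6347 − 9697) · e^(−0.0831·10/12)
= 417.6347 × 0.93309338 = 389.69
Short position value = −(long value) = -$389.69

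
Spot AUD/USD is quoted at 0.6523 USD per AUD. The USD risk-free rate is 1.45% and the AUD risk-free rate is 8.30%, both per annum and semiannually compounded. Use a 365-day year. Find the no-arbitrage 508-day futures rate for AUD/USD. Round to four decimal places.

0.5943

By covered interest parity, F = S · (1+r_USD/2)^(2T) / (1+r_AUD/2)^(2T)
= 0.6523 × 1.020312 / 1.119839 = 0.6523 × 0.911124
F = 0.5943 USD per AUD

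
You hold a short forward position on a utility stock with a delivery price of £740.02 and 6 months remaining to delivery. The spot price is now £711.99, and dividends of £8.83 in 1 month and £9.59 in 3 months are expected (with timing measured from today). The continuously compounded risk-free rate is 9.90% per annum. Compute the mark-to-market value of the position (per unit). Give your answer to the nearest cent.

£10.40

PV(remaining dividends) I = 8.83·e^(−0.0990·1/12) + 9.59·e^(−0.0990·3/12) = 18.1130
Current forward F = (S − I)·e^(rT) = (711.99 − 18.1130)·e^(0.0990·6/12) = 693.8770 × 1.050746 = 729.0885
Value (long) = (F − K)·e^(−rT) = (729.0885 − 740.02) × 0.951705 = -10.4036
Short position value = −(long value) = £10.40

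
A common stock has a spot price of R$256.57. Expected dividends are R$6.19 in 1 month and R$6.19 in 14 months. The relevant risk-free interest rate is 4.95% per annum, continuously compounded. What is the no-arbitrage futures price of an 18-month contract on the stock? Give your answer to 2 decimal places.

PV(dividends) I = 6.19·e^(−0.0495·1/12) + 6.19·e^(−0.0495·14/12)
I = 6.1645 + 5.8427 = 12.0072
F = (S − I)·e^(rT) = (256.57 − 12.0072) · e^(0.0495·18/12)
= 244.5628 · e^0.074250 = 244.5628 × 1.077076 = R$263.41

R$263.41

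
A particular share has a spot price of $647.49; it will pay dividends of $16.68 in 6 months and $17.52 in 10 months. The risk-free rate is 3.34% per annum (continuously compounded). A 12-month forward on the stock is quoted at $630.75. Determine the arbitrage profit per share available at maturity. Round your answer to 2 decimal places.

PV(dividends) I = 16.68·e^(−0.0334·6/12) + 17.52·e^(−0.0334·10/12) = 33.4428
Fair forward F* = (S − I)·e^(rT) = (647.49 − 33.4428)·e^0.033400 = 614.0472 × 1.033964 = 634.9027
Market $630.75 < fair 634.9027: forward underpriced → reverse cash-and-carry (short the stock, invest proceeds at r, pay the dividends, go long the forward).
Profit at T = |F_mkt − F*| = |630.75 − 634.9027| = $4.15 per share

$4.15 per share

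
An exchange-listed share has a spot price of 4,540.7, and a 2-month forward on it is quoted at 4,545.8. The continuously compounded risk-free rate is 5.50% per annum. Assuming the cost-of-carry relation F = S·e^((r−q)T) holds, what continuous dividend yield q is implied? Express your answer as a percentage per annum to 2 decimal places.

From F = S·e^((r−q)T): (r − q) = ln(F/S)/T
ln(4545.8/4540.7) = ln(1.001123) = 0.001122
(r − q) = 0.001122 / (2/12) = 0.006732
q = r − ln(F/S)/T = 0.0550 − 0.006732 = 0.048268
q = 4.83%

4.83%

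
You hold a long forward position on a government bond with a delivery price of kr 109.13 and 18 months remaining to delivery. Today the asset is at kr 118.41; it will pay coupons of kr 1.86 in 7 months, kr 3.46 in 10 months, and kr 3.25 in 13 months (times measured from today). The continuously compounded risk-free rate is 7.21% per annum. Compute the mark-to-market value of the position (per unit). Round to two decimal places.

PV(remaining coupons) I = 1.86·e^(−0.0721·7/12) + 3.46·e^(−0.0721·10/12) + 3.25·e^(−0.0721·13/12) = 8.0474
Current forward F = (S − I)·e^(rT) = (118.41 − 8.0474)·e^(0.0721·18/12) = 110.3626 × 1.114215 = 122.9677
Value (long) = (F − K)·e^(−rT) = (122.9677 − 109.13) × 0.897493 = 12.4192
Value = kr 12.42

kr 12.42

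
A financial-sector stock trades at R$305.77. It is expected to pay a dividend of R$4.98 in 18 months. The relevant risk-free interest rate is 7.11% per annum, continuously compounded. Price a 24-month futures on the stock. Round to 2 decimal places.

PV(dividends) I = 4.98·e^(−0.0711·18/12)
I = 4.4762
F = (S − I)·e^(rT) = (305.77 − 4.4762) · e^(0.0711·24/12)
= 301.2938 · e^0.142200 = 301.2938 × 1.152807 = R$347.33

R$347.33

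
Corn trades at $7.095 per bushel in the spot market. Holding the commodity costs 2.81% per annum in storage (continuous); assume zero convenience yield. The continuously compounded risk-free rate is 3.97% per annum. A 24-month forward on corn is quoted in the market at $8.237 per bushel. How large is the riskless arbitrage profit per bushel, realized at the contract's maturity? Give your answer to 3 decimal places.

$0.112 per bushel

Fair forward: F* = S·e^(carry·T), with carry = (r + u) = 0.0397 + 0.0281 = 0.0678
F* = 7.095 · e^(0.0678 × 24/12) = 7.095 · e^0.135600 = 7.095 × 1.145224 = $8.1254
Market $8.237 > fair $8.1254: forward overpriced → cash-and-carry (buy spot, short the forward).
At maturity, profit = |F_mkt − F*| = |8.237 − 8.1254| = $0.112 per bushel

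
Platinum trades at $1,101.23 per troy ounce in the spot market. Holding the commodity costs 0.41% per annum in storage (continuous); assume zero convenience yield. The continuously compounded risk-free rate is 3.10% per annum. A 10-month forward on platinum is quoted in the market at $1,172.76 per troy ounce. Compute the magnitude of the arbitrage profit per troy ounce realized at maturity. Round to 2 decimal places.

$38.84 per troy ounce

Fair forward: F* = S·e^(carry·T), with carry = (r + u) = 0.0310 + 0.0041 = 0.0351
F* = 1101.23 · e^(0.0351 × 10/12) = 1101.23 · e^0.02925000 = 1101.23 × 1.02968198 = $1133.9167
Market $1172.76 > fair $1133.9167: forward overpriced → cash-and-carry (buy spot, short the forward).
At maturity, profit = |F_mkt − F*| = |1172.76 − 1133.9167| = $38.84 per troy ounce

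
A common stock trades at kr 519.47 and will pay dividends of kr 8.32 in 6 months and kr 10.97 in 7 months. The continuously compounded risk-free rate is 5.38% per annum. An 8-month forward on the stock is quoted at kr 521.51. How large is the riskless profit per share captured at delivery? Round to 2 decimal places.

kr 2.48 per share

PV(dividends) I = 8.32·e^(−0.0538·6/12) + 10.97·e^(−0.0538·7/12) = 18.7302
Fair forward F* = (S − I)·e^(rT) = (519.47 − 18.7302)·e^0.035867 = 500.7398 × 1.036518 = 519.0258
Market kr 521.51 > fair 519.0258: forward overpriced → cash-and-carry (borrow at r, buy the stock and collect the dividends, short the forward).
Profit at T = |F_mkt − F*| = |521.51 − 519.0258| = kr 2.48 per share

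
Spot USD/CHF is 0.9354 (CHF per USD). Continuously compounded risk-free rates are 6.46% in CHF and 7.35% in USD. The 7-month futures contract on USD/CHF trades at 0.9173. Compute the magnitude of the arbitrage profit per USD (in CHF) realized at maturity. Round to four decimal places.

0.0133 per USD (in CHF)

Fair futures: F* = S·e^(carry·T), with carry = (r_CHF − r_USD) = 0.0646 − 0.0735 = -0.0089
F* = 0.9354 · e^(-0.0089 × 7/12) = 0.9354 · e^-0.005192 = 0.9354 × 0.994821 = 0.9306
Market 0.9173 < fair 0.9306: forward underpriced → reverse cash-and-carry (short spot, go long the forward).
At maturity, profit = |F_mkt − F*| = |0.9173 − 0.9306| = 0.0133 per USD (in CHF)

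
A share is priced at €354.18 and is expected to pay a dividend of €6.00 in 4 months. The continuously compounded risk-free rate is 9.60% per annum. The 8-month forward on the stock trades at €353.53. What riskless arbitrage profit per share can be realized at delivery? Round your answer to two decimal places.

PV(dividends) I = 6.00·e^(−0.0960·4/12) = 5.8110
Fair forward F* = (S − I)·e^(rT) = (354.18 − 5.8110)·e^0.064000 = 348.3690 × 1.066092 = 371.3934
Market €353.53 < fair 371.3934: forward underpriced → reverse cash-and-carry (short the stock, invest proceeds at r, pay the dividends, go long the forward).
Profit at T = |F_mkt − F*| = |353.53 − 371.3934| = €17.86 per share

€17.86 per share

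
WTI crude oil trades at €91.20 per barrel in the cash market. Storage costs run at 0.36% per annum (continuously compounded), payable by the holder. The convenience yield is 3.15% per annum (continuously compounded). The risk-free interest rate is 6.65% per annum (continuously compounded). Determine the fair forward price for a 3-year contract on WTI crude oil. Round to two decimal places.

Net carry = r + u − y = 0.0665 + 0.0036 − 0.0315 = 0.0386
F = S·e^((r+u−y)T) = 91.20 · e^(0.0386 × 3) = 91.20 · e^0.115800
= 91.20 × 1.122771 = €102.40 per barrel

€102.40 per barrel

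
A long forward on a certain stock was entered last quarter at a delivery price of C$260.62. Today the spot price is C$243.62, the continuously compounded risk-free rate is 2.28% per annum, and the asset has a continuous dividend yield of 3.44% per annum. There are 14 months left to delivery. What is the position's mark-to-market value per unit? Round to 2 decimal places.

Current fair forward for the remaining 14 months: F = S·e^((r − q)·T), (r − q) = 0.0228 − 0.0344 = -0.0116
F = 243.62 · e^(-0.0116 × 14/12) = 243.62 × 0.986558 = 240.3453
Value of long forward = (F − K)·e^(−rT) = (240.3453 − 260.62) · e^(−0.0228·14/12)
= -20.2747 × 0.973751 = -19.74

-C$19.74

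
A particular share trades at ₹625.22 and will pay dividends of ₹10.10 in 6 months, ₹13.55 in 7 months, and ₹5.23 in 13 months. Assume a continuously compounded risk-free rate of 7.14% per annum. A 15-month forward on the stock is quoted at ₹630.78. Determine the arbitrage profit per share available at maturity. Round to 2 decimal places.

₹22.65 per share

PV(dividends) I = 10.10·e^(−0.0714·6/12) + 13.55·e^(−0.0714·7/12) + 5.23·e^(−0.0714·13/12) = 27.5837
Fair forward F* = (S − I)·e^(rT) = (625.22 − 27.5837)·e^0.089250 = 597.6363 × 1.093354 = 653.4280
Market ₹630.78 < fair 653.4280: forward underpriced → reverse cash-and-carry (short the stock, invest proceeds at r, pay the dividends, go long the forward).
Profit at T = |F_mkt − F*| = |630.78 − 653.4280| = ₹22.65 per share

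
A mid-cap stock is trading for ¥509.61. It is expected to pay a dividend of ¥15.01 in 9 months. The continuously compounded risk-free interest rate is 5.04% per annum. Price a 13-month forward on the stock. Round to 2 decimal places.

¥522.94

PV(dividends) I = 15.01·e^(−0.0504·9/12)
I = 14.4532
F = (S − I)·e^(rT) = (509.61 − 14.4532) · e^(0.0504·13/12)
= 495.1568 · e^0.054600 = 495.1568 × 1.056118 = ¥522.94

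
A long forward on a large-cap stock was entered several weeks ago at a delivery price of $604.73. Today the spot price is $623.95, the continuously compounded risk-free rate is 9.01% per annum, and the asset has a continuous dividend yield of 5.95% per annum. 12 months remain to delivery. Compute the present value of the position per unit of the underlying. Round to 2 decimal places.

$35.28

Current fair forward for the remaining 12 months: F = S·e^((r − q)·T), (r − q) = 0.0901 − 0.0595 = 0.0306
F = 623.95 · e^(0.0306 × 12/12) = 623.95 × 1.031073 = 643.3380
Value of long forward = (F − K)·e^(−rT) = (643.3380 − 604.73) · e^(−0.0901·12/12)
= 38.6080 × 0.913840 = 35.28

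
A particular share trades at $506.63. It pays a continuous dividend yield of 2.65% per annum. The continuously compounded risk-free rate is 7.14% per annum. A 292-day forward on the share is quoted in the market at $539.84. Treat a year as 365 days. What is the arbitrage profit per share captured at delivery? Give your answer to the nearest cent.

$14.68 per share

Fair forward: F* = S·e^(carry·T), with carry = (r − q) = 0.0714 − 0.0265 = 0.0449
F* = 506.63 · e^(0.0449 × 292/365) = 506.63 · e^0.035920 = 506.63 × 1.036573 = $525.1590
Market $539.84 > fair $525.1590: forward overpriced → cash-and-carry (buy spot, short the forward).
At maturity, profit = |F_mkt − F*| = |539.84 − 525.1590| = $14.68 per share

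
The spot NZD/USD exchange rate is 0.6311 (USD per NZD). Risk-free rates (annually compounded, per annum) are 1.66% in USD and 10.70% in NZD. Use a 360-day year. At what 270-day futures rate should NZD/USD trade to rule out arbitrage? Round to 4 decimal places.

By covered interest parity, F = S · (1+r_USD)^T / (1+r_NZD)^T
= 0.6311 × 1.012424 / 1.079222 = 0.6311 × 0.938105
F = 0.5920 USD per NZD

0.5920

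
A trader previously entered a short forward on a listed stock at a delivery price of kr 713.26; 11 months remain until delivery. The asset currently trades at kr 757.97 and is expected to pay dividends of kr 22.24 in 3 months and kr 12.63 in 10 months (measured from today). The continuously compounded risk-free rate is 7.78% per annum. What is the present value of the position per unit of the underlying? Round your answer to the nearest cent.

PV(remaining dividends) I = 22.24·e^(−0.0778·3/12) + 12.63·e^(−0.0778·10/12) = 33.6487
Current forward F = (S − I)·e^(rT) = (757.97 − 33.6487)·e^(0.0778·11/12) = 724.3213 × 1.073921 = 777.8639
Value (long) = (F − K)·e^(−rT) = (777.8639 − 713.26) × 0.931167 = 60.1570
Short position value = −(long value) = -kr 60.16

-kr 60.16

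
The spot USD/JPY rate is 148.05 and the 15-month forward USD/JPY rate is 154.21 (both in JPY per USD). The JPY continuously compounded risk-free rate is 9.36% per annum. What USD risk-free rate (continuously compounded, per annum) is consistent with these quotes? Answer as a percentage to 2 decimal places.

F = S·e^((r_JPY − r_USD)T) ⇒ r_USD = r_JPY − ln(F/S)/T
ln(154.21/148.05) = 0.040765; /(15/12) = 0.032612
r_USD = 0.0936 − 0.032612 = 0.060988
r_USD = 6.10%

6.10%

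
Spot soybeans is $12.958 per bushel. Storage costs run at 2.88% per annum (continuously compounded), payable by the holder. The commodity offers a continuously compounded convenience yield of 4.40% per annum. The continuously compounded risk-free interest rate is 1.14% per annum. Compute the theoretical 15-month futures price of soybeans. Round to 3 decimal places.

Net carry = r + u − y = 0.0114 + 0.0288 − 0.0440 = -0.0038
F = S·e^((r+u−y)T) = 12.958 · e^(-0.0038 × 15/12) = 12.958 · e^-0.004750
= 12.958 × 0.995261 = $12.897 per bushel

$12.897 per bushel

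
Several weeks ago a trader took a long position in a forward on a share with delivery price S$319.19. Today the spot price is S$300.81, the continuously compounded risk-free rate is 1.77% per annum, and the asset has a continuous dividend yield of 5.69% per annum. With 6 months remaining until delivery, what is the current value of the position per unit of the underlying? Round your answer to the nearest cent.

Current fair forward for the remaining 6 months: F = S·e^((r − q)·T), (r − q) = 0.0177 − 0.0569 = -0.0392
F = 300.81 · e^(-0.0392 × 6/12) = 300.81 × 0.980591 = 294.9716
Value of long forward = (F − K)·e^(−rT) = (294.9716 − 319.19) · e^(−0.0177·6/12)
= -24.2184 × 0.991189 = -24.01

-S$24.01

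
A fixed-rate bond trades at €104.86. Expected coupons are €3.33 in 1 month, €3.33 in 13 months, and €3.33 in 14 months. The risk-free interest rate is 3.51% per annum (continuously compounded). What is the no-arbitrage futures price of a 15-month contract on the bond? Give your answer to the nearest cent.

€99.40

PV(coupons) I = 3.33·e^(−0.0351·1/12) + 3.33·e^(−0.0351·13/12) + 3.33·e^(−0.0351·14/12)
I = 3.3203 + 3.2058 + 3.1964 = 9.7225
F = (S − I)·e^(rT) = (104.86 − 9.7225) · e^(0.0351·15/12)
= 95.1375 · e^0.043875 = 95.1375 × 1.044852 = €99.40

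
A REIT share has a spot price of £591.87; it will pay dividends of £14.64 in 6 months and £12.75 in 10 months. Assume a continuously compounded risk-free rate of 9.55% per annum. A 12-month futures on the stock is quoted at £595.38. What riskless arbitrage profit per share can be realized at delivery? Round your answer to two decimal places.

£27.49 per share

PV(dividends) I = 14.64·e^(−0.0955·6/12) + 12.75·e^(−0.0955·10/12) = 25.7320
Fair futures F* = (S − I)·e^(rT) = (591.87 − 25.7320)·e^0.095500 = 566.1380 × 1.100209 = 622.8701
Market £595.38 < fair 622.8701: forward underpriced → reverse cash-and-carry (short the stock, invest proceeds at r, pay the dividends, go long the forward).
Profit at T = |F_mkt − F*| = |595.38 − 622.8701| = £27.49 per share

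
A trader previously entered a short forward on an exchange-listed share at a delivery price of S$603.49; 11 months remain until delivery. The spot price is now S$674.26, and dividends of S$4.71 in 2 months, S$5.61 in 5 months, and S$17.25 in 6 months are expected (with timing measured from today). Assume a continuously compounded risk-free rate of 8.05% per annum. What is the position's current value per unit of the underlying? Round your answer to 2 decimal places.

-S$87.06

PV(remaining dividends) I = 4.71·e^(−0.0805·2/12) + 5.61·e^(−0.0805·5/12) + 17.25·e^(−0.0805·6/12) = 26.6417
Current forward F = (S − I)·e^(rT) = (674.26 − 26.6417)·e^(0.0805·11/12) = 647.6183 × 1.076582 = 697.2142
Value (long) = (F − K)·e^(−rT) = (697.2142 − 603.49) × 0.928865 = 87.0571
Short position value = −(long value) = -S$87.06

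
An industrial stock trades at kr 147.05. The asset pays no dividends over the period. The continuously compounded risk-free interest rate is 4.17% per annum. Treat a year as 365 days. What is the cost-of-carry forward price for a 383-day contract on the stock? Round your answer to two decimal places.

kr 153.63

F = S·e^(rT) = 147.05 · e^(0.0417 × 383/365)
= 147.05 · e^0.043756 = 147.05 × 1.044727
F = kr 153.63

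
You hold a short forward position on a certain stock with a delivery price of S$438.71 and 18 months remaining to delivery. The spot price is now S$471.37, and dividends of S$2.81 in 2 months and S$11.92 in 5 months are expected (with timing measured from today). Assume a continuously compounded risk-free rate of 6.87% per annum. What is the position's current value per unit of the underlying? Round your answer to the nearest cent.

PV(remaining dividends) I = 2.81·e^(−0.0687·2/12) + 11.92·e^(−0.0687·5/12) = 14.3616
Current forward F = (S − I)·e^(rT) = (471.37 − 14.3616)·e^(0.0687·18/12) = 457.0084 × 1.108547 = 506.6153
Value (long) = (F − K)·e^(−rT) = (506.6153 − 438.71) × 0.902082 = 61.2561
Short position value = −(long value) = -S$61.26

-S$61.26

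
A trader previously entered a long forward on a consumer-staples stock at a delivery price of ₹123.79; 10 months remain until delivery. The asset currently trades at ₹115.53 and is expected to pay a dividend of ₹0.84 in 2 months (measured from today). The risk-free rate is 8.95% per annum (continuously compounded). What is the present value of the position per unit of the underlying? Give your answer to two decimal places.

-₹0.19

PV(remaining dividends) I = 0.84·e^(−0.0895·2/12) = 0.8276
Current forward F = (S − I)·e^(rT) = (115.53 − 0.8276)·e^(0.0895·10/12) = 114.7024 × 1.077435 = 123.5844
Value (long) = (F − K)·e^(−rT) = (123.5844 − 123.79) × 0.928130 = -0.1908
Value = -₹0.19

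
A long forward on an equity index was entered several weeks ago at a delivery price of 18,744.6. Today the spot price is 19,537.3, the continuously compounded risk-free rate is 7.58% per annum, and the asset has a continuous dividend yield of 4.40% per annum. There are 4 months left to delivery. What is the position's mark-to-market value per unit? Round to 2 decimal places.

975.92

Current fair forward for the remaining 4 months: F = S·e^((r − q)·T), (r − q) = 0.0758 − 0.0440 = 0.0318
F = 19537.3 · e^(0.0318 × 4/12) = 19537.3 × 1.01065638 = 19745.4969
Value of long forward = (F − K)·e^(−rT) = (19745.4969 − 18744.6) · e^(−0.0758·4/12)
= 1000.8969 × 0.97504986 = 975.92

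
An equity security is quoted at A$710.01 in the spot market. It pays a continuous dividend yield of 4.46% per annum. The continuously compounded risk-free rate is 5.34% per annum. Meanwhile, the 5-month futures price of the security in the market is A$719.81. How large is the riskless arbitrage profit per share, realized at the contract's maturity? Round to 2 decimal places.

A$7.19 per share

Fair futures: F* = S·e^(carry·T), with carry = (r − q) = 0.0534 − 0.0446 = 0.0088
F* = 710.01 · e^(0.0088 × 5/12) = 710.01 · e^0.003667 = 710.01 × 1.003674 = A$712.6186
Market A$719.81 > fair A$712.6186: forward overpriced → cash-and-carry (buy spot, short the forward).
At maturity, profit = |F_mkt − F*| = |719.81 − 712.6186| = A$7.19 per share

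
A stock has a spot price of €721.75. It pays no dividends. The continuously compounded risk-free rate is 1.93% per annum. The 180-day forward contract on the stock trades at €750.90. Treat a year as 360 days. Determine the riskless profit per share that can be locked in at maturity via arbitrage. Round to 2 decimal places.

€22.15 per share

Fair forward: F* = S·e^(carry·T), with carry = r = 0.0193
F* = 721.75 · e^(0.0193 × 180/360) = 721.75 · e^0.009650 = 721.75 × 1.009697 = €728.7488
Market €750.90 > fair €728.7488: forward overpriced → cash-and-carry (buy spot, short the forward).
At maturity, profit = |F_mkt − F*| = |750.90 − 728.7488| = €22.15 per share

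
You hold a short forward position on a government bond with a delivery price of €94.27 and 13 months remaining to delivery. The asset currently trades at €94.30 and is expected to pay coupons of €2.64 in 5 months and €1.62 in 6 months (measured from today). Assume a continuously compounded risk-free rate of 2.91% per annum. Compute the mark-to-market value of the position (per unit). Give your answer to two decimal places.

PV(remaining coupons) I = 2.64·e^(−0.0291·5/12) + 1.62·e^(−0.0291·6/12) = 4.2048
Current forward F = (S − I)·e^(rT) = (94.30 − 4.2048)·e^(0.0291·13/12) = 90.0952 × 1.032027 = 92.9807
Value (long) = (F − K)·e^(−rT) = (92.9807 − 94.27) × 0.968967 = -1.2493
Short position value = −(long value) = €1.25

€1.25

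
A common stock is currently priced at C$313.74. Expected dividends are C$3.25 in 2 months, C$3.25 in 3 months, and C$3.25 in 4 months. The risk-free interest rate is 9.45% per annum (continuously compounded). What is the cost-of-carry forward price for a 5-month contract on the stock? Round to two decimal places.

PV(dividends) I = 3.25·e^(−0.0945·2/12) + 3.25·e^(−0.0945·3/12) + 3.25·e^(−0.0945·4/12)
I = 3.1992 + 3.1741 + 3.1492 = 9.5225
F = (S − I)·e^(rT) = (313.74 − 9.5225) · e^(0.0945·5/12)
= 304.2175 · e^0.039375 = 304.2175 × 1.040160 = C$316.43

C$316.43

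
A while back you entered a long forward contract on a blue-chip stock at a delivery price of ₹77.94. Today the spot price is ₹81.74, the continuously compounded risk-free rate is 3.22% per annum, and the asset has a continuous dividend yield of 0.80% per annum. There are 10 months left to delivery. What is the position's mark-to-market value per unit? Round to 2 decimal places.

₹5.32

Current fair forward for the remaining 10 months: F = S·e^((r − q)·T), (r − q) = 0.0322 − 0.0080 = 0.0242
F = 81.74 · e^(0.0242 × 10/12) = 81.74 × 1.020371 = 83.4051
Value of long forward = (F − K)·e^(−rT) = (83.4051 − 77.94) · e^(−0.0322·10/12)
= 5.4651 × 0.973523 = 5.32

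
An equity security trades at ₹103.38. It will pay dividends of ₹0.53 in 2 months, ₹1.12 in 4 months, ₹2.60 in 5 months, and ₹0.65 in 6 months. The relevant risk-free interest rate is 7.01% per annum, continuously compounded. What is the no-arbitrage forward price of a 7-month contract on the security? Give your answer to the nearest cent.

₹102.73

PV(dividends) I = 0.53·e^(−0.0701·2/12) + 1.12·e^(−0.0701·4/12) + 2.60·e^(−0.0701·5/12) + 0.65·e^(−0.0701·6/12)
I = 0.5238 + 1.0941 + 2.5252 + 0.6276 = 4.7707
F = (S − I)·e^(rT) = (103.38 − 4.7707) · e^(0.0701·7/12)
= 98.6093 · e^0.040892 = 98.6093 × 1.041740 = ₹102.73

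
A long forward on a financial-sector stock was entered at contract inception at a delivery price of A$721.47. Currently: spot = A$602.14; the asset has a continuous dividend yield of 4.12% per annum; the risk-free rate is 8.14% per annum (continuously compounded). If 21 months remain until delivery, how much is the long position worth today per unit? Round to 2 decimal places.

Current fair forward for the remaining 21 months: F = S·e^((r − q)·T), (r − q) = 0.0814 − 0.0412 = 0.0402
F = 602.14 · e^(0.0402 × 21/12) = 602.14 × 1.072884 = 646.0264
Value of long forward = (F − K)·e^(−rT) = (646.0264 − 721.47) · e^(−0.0814·21/12)
= -75.4436 × 0.867231 = -65.43

-A$65.43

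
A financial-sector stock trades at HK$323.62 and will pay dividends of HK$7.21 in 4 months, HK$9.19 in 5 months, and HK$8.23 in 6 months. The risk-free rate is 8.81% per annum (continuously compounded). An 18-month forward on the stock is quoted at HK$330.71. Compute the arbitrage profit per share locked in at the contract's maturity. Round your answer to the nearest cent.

PV(dividends) I = 7.21·e^(−0.0881·4/12) + 9.19·e^(−0.0881·5/12) + 8.23·e^(−0.0881·6/12) = 23.7354
Fair forward F* = (S − I)·e^(rT) = (323.62 − 23.7354)·e^0.132150 = 299.8846 × 1.141279 = 342.2520
Market HK$330.71 < fair 342.2520: forward underpriced → reverse cash-and-carry (short the stock, invest proceeds at r, pay the dividends, go long the forward).
Profit at T = |F_mkt − F*| = |330.71 − 342.2520| = HK$11.54 per share

HK$11.54 per share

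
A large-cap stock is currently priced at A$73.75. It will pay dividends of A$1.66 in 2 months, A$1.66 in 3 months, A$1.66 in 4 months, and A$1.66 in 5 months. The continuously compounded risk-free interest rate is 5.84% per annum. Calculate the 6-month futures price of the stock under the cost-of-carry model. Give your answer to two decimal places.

PV(dividends) I = 1.66·e^(−0.0584·2/12) + 1.66·e^(−0.0584·3/12) + 1.66·e^(−0.0584·4/12) + 1.66·e^(−0.0584·5/12)
I = 1.6439 + 1.6359 + 1.6280 + 1.6201 = 6.5279
F = (S − I)·e^(rT) = (73.75 − 6.5279) · e^(0.0584·6/12)
= 67.2221 · e^0.029200 = 67.2221 × 1.029630 = A$69.21

A$69.21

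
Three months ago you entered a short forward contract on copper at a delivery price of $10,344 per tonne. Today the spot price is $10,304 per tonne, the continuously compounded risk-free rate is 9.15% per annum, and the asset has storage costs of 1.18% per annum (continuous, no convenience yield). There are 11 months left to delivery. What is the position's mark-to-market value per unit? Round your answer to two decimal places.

Current fair forward for the remaining 11 months: F = S·e^((r + u)·T), (r + u) = 0.0915 + 0.0118 = 0.1033
F = 10304 · e^(0.1033 × 11/12) = 10304 × 1.09931985 = 11327.3917
Value of long forward = (F − K)·e^(−rT) = (11327.3917 − 10344) · e^(−0.0915·11/12)
= 983.3917 × 0.91954619 = 904.27
Short position value = −(long value) = -$904.27

-$904.27 per tonne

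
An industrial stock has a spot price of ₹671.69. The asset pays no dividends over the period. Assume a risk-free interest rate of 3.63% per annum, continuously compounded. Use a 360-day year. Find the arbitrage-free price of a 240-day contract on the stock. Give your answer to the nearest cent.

₹688.14

F = S·e^(rT) = 671.69 · e^(0.0363 × 240/360)
= 671.69 · e^0.024200 = 671.69 × 1.024495
F = ₹688.14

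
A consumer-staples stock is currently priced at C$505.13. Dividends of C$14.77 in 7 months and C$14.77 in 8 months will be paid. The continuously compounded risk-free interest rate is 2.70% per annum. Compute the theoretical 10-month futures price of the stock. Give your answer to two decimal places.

PV(dividends) I = 14.77·e^(−0.0270·7/12) + 14.77·e^(−0.0270·8/12)
I = 14.5392 + 14.5065 = 29.0457
F = (S − I)·e^(rT) = (505.13 − 29.0457) · e^(0.0270·10/12)
= 476.0843 · e^0.022500 = 476.0843 × 1.022755 = C$486.92

C$486.92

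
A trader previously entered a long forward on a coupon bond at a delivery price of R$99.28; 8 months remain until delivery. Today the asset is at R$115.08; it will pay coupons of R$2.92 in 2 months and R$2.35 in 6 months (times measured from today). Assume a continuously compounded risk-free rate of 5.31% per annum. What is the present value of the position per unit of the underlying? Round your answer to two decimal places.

R$14.07

PV(remaining coupons) I = 2.92·e^(−0.0531·2/12) + 2.35·e^(−0.0531·6/12) = 5.1827
Current forward F = (S − I)·e^(rT) = (115.08 − 5.1827)·e^(0.0531·8/12) = 109.8973 × 1.036034 = 113.8573
Value (long) = (F − K)·e^(−rT) = (113.8573 − 99.28) × 0.965219 = 14.0703
Value = R$14.07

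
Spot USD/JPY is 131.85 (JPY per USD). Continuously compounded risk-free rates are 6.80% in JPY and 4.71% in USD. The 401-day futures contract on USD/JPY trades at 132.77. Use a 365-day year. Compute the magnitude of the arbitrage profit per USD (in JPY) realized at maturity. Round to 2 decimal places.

2.14 per USD (in JPY)

Fair futures: F* = S·e^(carry·T), with carry = (r_JPY − r_USD) = 0.0680 − 0.0471 = 0.0209
F* = 131.85 · e^(0.0209 × 401/365) = 131.85 · e^0.022961 = 131.85 × 1.023227 = 134.9125
Market 132.77 < fair 134.9125: forward underpriced → reverse cash-and-carry (short spot, go long the forward).
At maturity, profit = |F_mkt − F*| = |132.77 − 134.9125| = 2.14 per USD (in JPY)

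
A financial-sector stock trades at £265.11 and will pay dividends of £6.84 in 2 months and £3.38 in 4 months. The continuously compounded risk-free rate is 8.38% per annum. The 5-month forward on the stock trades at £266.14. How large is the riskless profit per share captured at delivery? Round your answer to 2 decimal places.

£2.00 per share

PV(dividends) I = 6.84·e^(−0.0838·2/12) + 3.38·e^(−0.0838·4/12) = 10.0320
Fair forward F* = (S − I)·e^(rT) = (265.11 − 10.0320)·e^0.034917 = 255.0780 × 1.035534 = 264.1419
Market £266.14 > fair 264.1419: forward overpriced → cash-and-carry (borrow at r, buy the stock and collect the dividends, short the forward).
Profit at T = |F_mkt − F*| = |266.14 − 264.1419| = £2.00 per share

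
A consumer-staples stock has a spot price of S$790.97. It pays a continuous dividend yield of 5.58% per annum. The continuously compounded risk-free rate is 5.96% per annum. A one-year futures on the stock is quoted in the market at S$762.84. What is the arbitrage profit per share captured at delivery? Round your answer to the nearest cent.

S$31.14 per share

Fair futures: F* = S·e^(carry·T), with carry = (r − q) = 0.0596 − 0.0558 = 0.0038
F* = 790.97 · e^(0.0038 × 12/12) = 790.97 · e^0.003800 = 790.97 × 1.003807 = S$793.9812
Market S$762.84 < fair S$793.9812: forward underpriced → reverse cash-and-carry (short spot, go long the forward).
At maturity, profit = |F_mkt − F*| = |762.84 − 793.9812| = S$31.14 per share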